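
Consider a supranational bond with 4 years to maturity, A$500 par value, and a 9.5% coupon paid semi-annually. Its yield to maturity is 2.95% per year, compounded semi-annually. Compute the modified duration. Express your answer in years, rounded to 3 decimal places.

3.438 years

Periodic yield y = 0.01475. First find Macaulay duration:
  t   CF        PV=CF/(1+0.01475)^t    t·PV
  1        23.75        23.4048        23.4048
  2        23.75        23.0646        46.1292
  3        23.75        22.7293        68.1880
  4        23.75        22.3989        89.5957
  5        23.75        22.0734       110.3668
  6        23.75        21.7525       130.5150
  7        23.75        21.4363       150.0542
  8       523.75       465.8559     3,726.8468
  Σ                    622.7156     4,345.1005
P = 622.7156; Macaulay duration = 4,345.1005 / 622.7156 = 6.97766 half-year periods = 3.48883 years.
Modified duration = D_Mac / (1 + y) = 3.48883 / 1.01475 = 3.43812 years.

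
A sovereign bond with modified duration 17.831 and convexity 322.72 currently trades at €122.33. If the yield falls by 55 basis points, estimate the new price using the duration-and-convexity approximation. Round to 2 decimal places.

Duration effect: -D_mod·Δy = -17.831 × (-0.0055) = +0.0980705
Convexity effect: ½·C·(Δy)² = 0.5 × 322.72 × (-0.0055)² = +0.00488114
ΔP/P ≈ +0.0980705 + 0.00488114 = +0.10295164
New price ≈ 122.33 × (1 + 0.10295164) = 134.9240741212.

€134.92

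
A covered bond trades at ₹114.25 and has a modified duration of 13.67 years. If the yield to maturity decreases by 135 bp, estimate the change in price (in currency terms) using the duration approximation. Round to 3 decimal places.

Duration approximation: ΔP/P ≈ -D_mod · Δy = -13.67 × (-0.0135) = +0.184545.
ΔP ≈ 114.25 × (+0.184545) = +21.08426625.

+₹21.084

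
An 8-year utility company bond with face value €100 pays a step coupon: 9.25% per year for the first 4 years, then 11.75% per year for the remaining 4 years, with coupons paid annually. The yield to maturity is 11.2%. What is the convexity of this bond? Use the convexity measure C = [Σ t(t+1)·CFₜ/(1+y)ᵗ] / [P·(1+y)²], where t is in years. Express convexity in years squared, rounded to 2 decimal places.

38.15

With y = 0.112:
  t   CF        PV=CF/(1+0.112)^t    t·PV        t(t+1)·PV
  1         9.25         8.3183         8.3183          16.6367
  2         9.25         7.4805        14.9611          44.8832
  3         9.25         6.7271        20.1813          80.7251
  4         9.25         6.0495        24.1982         120.9909
  5        11.75         6.9106        34.5529         207.3171
  6        11.75         6.2145        37.2873         261.0108
  7        11.75         5.5886        39.1203         312.9626
  8       111.75        47.7979       382.3836       3,441.4521
  Σ                     95.0872       561.0028       4,485.9784
P = 95.0872.
Convexity = Σ t(t+1)·PV / [P·(1+y)²] = 4,485.9784 / (95.0872 × 1.236544) = 38.15273.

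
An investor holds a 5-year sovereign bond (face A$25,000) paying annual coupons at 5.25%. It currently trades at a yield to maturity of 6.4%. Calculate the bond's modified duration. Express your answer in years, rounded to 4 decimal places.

Periodic yield y = 0.064. First find Macaulay duration:
  t   CF        PV=CF/(1+0.064)^t    t·PV
  1     1,312.50     1,233.5526     1,233.5526
  2     1,312.50     1,159.3540     2,318.7080
  3     1,312.50     1,089.6184     3,268.8552
  4     1,312.50     1,024.0774     4,096.3098
  5    26,312.50    19,295.4083    96,477.0416
  Σ                 23,802.0108   107,394.4672
P = 23,802.0108; Macaulay duration = 107,394.4672 / 23,802.0108 = 4.51199 years.
Modified duration = D_Mac / (1 + y) = 4.51199 / 1.064 = 4.24059 years.

4.2406 years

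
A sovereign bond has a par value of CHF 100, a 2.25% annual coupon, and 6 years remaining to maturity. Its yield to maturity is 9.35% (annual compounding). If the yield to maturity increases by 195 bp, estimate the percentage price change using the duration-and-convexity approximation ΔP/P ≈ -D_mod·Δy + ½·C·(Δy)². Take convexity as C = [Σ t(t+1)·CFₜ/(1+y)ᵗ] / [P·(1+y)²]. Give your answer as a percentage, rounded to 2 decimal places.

With y = 0.0935:
  t   CF        PV=CF/(1+0.0935)^t    t·PV        t(t+1)·PV
  1         2.25         2.0576         2.0576           4.1152
  2         2.25         1.8817         3.7634          11.2901
  3         2.25         1.7208         5.1623          20.6494
  4         2.25         1.5736         6.2946          31.4729
  5         2.25         1.4391         7.1955          43.1728
  6       102.25        59.8068       358.8408       2,511.8858
  Σ                     68.4796       383.3142       2,622.5861
P = 68.4796; D_Mac = 5.59749 yrs; D_mod = 5.11888 yrs; C = 32.02808.
Duration effect: -5.11888 × (+0.0195) = -0.099818
Convexity effect: 0.5 × 32.02808 × (0.0195)² = +0.0060893
ΔP/P ≈ -0.099818 + 0.0060893 = -0.093729 = -9.3729%.

-9.37%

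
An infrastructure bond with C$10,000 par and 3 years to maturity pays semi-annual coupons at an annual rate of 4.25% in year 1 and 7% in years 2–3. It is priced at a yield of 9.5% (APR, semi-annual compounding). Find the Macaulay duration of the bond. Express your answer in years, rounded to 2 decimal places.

Periodic yield y = 0.0475. Discount each cash flow and weight by its period:
  t   CF        PV=CF/(1+0.0475)^t    t·PV
  1       212.50       202.8640       202.8640
  2       212.50       193.6649       387.3298
  3       350.00       304.5131       913.5392
  4       350.00       290.7046     1,162.8184
  5       350.00       277.5223     1,387.6115
  6    10,350.00     7,834.5879    47,007.5277
  Σ                  9,103.8568    51,061.6906
Price P = Σ PV = 9,103.8568.
Macaulay duration = Σ(t·PV) / P = 51,061.6906 / 9,103.8568 = 5.60880 half-year periods.
In years: 5.60880 / 2 = 2.80440 years.

2.80 years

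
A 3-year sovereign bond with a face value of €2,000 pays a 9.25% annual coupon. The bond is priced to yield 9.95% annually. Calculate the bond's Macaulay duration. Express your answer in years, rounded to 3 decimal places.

2.751 years

Periodic yield y = 0.0995. Discount each cash flow and weight by its year:
  t   CF        PV=CF/(1+0.0995)^t    t·PV
  1       185.00       168.2583       168.2583
  2       185.00       153.0317       306.0633
  3     2,185.00     1,643.8635     4,931.5904
  Σ                  1,965.1534     5,405.9120
Price P = Σ PV = 1,965.1534.
Macaulay duration = Σ(t·PV) / P = 5,405.9120 / 1,965.1534 = 2.75089 years.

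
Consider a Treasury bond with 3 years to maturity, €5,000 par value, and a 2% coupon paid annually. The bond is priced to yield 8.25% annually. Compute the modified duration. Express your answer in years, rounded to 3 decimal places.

Periodic yield y = 0.0825. First find Macaulay duration:
  t   CF        PV=CF/(1+0.0825)^t    t·PV
  1       100.00        92.3788        92.3788
  2       100.00        85.3383       170.6767
  3     5,100.00     4,020.5592    12,061.6776
  Σ                  4,198.2763    12,324.7330
P = 4,198.2763; Macaulay duration = 12,324.7330 / 4,198.2763 = 2.93567 years.
Modified duration = D_Mac / (1 + y) = 2.93567 / 1.0825 = 2.71193 years.

2.712 years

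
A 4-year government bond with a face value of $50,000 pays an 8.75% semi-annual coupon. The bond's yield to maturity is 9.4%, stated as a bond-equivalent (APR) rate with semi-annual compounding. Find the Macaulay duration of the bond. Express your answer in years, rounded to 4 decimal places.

Periodic yield y = 0.047. Discount each cash flow and weight by its period:
  t   CF        PV=CF/(1+0.047)^t    t·PV
  1     2,187.50     2,089.3028     2,089.3028
  2     2,187.50     1,995.5136     3,991.0273
  3     2,187.50     1,905.9347     5,717.8041
  4     2,187.50     1,820.3770     7,281.5079
  5     2,187.50     1,738.6600     8,693.2998
  6     2,187.50     1,660.6112     9,963.6674
  7     2,187.50     1,586.0661    11,102.4629
  8    52,187.50    36,140.4070   289,123.2562
  Σ                 48,936.8724   337,962.3283
Price P = Σ PV = 48,936.8724.
Macaulay duration = Σ(t·PV) / P = 337,962.3283 / 48,936.8724 = 6.90609 half-year periods.
In years: 6.90609 / 2 = 3.45304 years.

3.4530 years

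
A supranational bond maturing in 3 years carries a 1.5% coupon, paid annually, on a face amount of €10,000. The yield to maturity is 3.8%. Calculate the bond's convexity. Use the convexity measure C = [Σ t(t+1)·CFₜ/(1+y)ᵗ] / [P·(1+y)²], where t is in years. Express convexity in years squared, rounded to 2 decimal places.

10.91

With y = 0.038:
  t   CF        PV=CF/(1+0.038)^t    t·PV        t(t+1)·PV
  1       150.00       144.5087       144.5087         289.0173
  2       150.00       139.2184       278.4367         835.3102
  3    10,150.00     9,075.5715    27,226.7144     108,906.8578
  Σ                  9,359.2985    27,649.6599     110,031.1853
P = 9,359.2985.
Convexity = Σ t(t+1)·PV / [P·(1+y)²] = 110,031.1853 / (9,359.2985 × 1.077444) = 10.91133.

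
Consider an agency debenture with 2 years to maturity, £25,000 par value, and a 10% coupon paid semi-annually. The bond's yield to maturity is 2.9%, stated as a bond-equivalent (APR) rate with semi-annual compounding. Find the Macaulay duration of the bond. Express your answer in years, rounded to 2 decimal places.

1.87 years

Periodic yield y = 0.0145. Discount each cash flow and weight by its period:
  t   CF        PV=CF/(1+0.0145)^t    t·PV
  1     1,250.00     1,232.1341     1,232.1341
  2     1,250.00     1,214.5235     2,429.0469
  3     1,250.00     1,197.1646     3,591.4937
  4    26,250.00    24,781.1298    99,124.5192
  Σ                 28,424.9519   106,377.1939
Price P = Σ PV = 28,424.9519.
Macaulay duration = Σ(t·PV) / P = 106,377.1939 / 28,424.9519 = 3.74239 half-year periods.
In years: 3.74239 / 2 = 1.87119 years.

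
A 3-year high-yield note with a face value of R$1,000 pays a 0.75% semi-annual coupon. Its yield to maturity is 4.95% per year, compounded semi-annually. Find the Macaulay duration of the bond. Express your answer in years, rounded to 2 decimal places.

Periodic yield y = 0.02475. Discount each cash flow and weight by its period:
  t   CF        PV=CF/(1+0.02475)^t    t·PV
  1         3.75         3.6594         3.6594
  2         3.75         3.5710         7.1421
  3         3.75         3.4848        10.4544
  4         3.75         3.4006        13.6025
  5         3.75         3.3185        16.5925
  6     1,003.75       866.7982     5,200.7891
  Σ                    884.2326     5,252.2401
Price P = Σ PV = 884.2326.
Macaulay duration = Σ(t·PV) / P = 5,252.2401 / 884.2326 = 5.93989 half-year periods.
In years: 5.93989 / 2 = 2.96994 years.

2.97 years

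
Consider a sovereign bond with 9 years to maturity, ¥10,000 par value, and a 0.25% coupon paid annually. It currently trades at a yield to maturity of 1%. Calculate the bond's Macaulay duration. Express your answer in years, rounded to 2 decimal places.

Periodic yield y = 0.01. Discount each cash flow and weight by its year:
  t   CF        PV=CF/(1+0.01)^t    t·PV
  1        25.00        24.7525        24.7525
  2        25.00        24.5074        49.0148
  3        25.00        24.2648        72.7943
  4        25.00        24.0245        96.0980
  5        25.00        23.7866       118.9332
  6        25.00        23.5511       141.3068
  7        25.00        23.3180       163.2257
  8        25.00        23.0871       184.6966
  9    10,025.00     9,166.2567    82,496.3106
  Σ                  9,357.5487    83,347.1325
Price P = Σ PV = 9,357.5487.
Macaulay duration = Σ(t·PV) / P = 83,347.1325 / 9,357.5487 = 8.90694 years.

8.91 years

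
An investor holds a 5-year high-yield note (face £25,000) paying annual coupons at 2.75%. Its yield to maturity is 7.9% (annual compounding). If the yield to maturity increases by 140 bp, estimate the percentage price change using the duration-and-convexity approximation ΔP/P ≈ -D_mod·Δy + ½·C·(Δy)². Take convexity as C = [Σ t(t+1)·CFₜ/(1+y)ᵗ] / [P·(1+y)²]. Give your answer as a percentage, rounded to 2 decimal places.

With y = 0.079:
  t   CF        PV=CF/(1+0.079)^t    t·PV        t(t+1)·PV
  1       687.50       637.1640       637.1640       1,274.3281
  2       687.50       590.5135     1,181.0270       3,543.0809
  3       687.50       547.2785     1,641.8354       6,567.3417
  4       687.50       507.2090     2,028.8359      10,144.1794
  5    25,687.50    17,563.6436    87,818.2180     526,909.3079
  Σ                 19,845.8086    93,307.0803     548,438.2380
P = 19,845.8086; D_Mac = 4.70160 yrs; D_mod = 4.35737 yrs; C = 23.73646.
Duration effect: -4.35737 × (+0.014) = -0.061003
Convexity effect: 0.5 × 23.73646 × (0.014)² = +0.0023262
ΔP/P ≈ -0.061003 + 0.0023262 = -0.058677 = -5.8677%.

-5.87%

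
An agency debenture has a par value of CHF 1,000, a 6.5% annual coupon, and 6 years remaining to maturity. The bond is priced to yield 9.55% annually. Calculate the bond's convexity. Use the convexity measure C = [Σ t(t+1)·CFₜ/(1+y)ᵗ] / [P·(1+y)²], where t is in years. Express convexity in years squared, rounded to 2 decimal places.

27.97

With y = 0.0955:
  t   CF        PV=CF/(1+0.0955)^t    t·PV        t(t+1)·PV
  1        65.00        59.3336        59.3336         118.6673
  2        65.00        54.1612       108.3225         324.9674
  3        65.00        49.4397       148.3192         593.2769
  4        65.00        45.1298       180.5194         902.5969
  5        65.00        41.1957       205.9783       1,235.8697
  6     1,065.00       616.1342     3,696.8052      25,877.6364
  Σ                    865.3943     4,399.2782      29,053.0147
P = 865.3943.
Convexity = Σ t(t+1)·PV / [P·(1+y)²] = 29,053.0147 / (865.3943 × 1.200120) = 27.97386.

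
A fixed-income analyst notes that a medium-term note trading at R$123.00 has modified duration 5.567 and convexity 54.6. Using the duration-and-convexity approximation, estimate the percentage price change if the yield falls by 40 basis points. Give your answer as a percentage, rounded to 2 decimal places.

+2.27%

Duration effect: -D_mod·Δy = -5.567 × (-0.004) = +0.022268
Convexity effect: ½·C·(Δy)² = 0.5 × 54.6 × (-0.004)² = +0.0004368
ΔP/P ≈ +0.022268 + 0.0004368 = +0.0227048
= +2.27048%.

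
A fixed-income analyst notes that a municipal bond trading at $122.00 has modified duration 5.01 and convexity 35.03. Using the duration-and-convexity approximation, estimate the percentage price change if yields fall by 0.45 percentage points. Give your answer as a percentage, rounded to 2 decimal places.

Duration effect: -D_mod·Δy = -5.01 × (-0.0045) = +0.022545
Convexity effect: ½·C·(Δy)² = 0.5 × 35.03 × (-0.0045)² = +0.00035467875
ΔP/P ≈ +0.022545 + 0.00035467875 = +0.02289967875
= +2.289967875%.

+2.29%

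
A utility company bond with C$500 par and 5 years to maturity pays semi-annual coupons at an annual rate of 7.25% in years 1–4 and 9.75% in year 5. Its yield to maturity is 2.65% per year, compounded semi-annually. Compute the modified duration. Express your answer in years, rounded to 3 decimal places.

4.309 years

Periodic yield y = 0.01325. First find Macaulay duration:
  t   CF        PV=CF/(1+0.01325)^t    t·PV
  1       18.125        17.8880        17.8880
  2       18.125        17.6541        35.3081
  3       18.125        17.4232        52.2696
  4       18.125        17.1954        68.7815
  5       18.125        16.9705        84.8526
  6       18.125        16.7486       100.4916
  7       18.125        16.5296       115.7070
  8       18.125        16.3134       130.5074
  9       24.375        21.6519       194.8667
  10     524.375       459.7014     4,597.0143
  Σ                    618.0760     5,397.6868
P = 618.0760; Macaulay duration = 5,397.6868 / 618.0760 = 8.73305 half-year periods = 4.36652 years.
Modified duration = D_Mac / (1 + y) = 4.36652 / 1.01325 = 4.30942 years.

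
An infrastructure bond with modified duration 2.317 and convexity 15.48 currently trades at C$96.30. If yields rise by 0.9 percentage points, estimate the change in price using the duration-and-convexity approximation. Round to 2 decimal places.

-C$1.95

Duration effect: -D_mod·Δy = -2.317 × (+0.009) = -0.020853
Convexity effect: ½·C·(Δy)² = 0.5 × 15.48 × (0.009)² = +0.00062694
ΔP/P ≈ -0.020853 + 0.00062694 = -0.02022606
ΔP ≈ 96.30 × (-0.02022606) = -1.947769578.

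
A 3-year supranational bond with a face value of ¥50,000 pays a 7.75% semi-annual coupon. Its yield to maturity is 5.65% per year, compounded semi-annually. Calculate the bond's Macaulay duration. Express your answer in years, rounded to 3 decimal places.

Periodic yield y = 0.02825. Discount each cash flow and weight by its period:
  t   CF        PV=CF/(1+0.02825)^t    t·PV
  1     1,937.50     1,884.2694     1,884.2694
  2     1,937.50     1,832.5012     3,665.0025
  3     1,937.50     1,782.1553     5,346.4660
  4     1,937.50     1,733.1926     6,932.7706
  5     1,937.50     1,685.5752     8,427.8758
  6    51,937.50    43,942.9018   263,657.4105
  Σ                 52,860.5955   289,913.7948
Price P = Σ PV = 52,860.5955.
Macaulay duration = Σ(t·PV) / P = 289,913.7948 / 52,860.5955 = 5.48450 half-year periods.
In years: 5.48450 / 2 = 2.74225 years.

2.742 years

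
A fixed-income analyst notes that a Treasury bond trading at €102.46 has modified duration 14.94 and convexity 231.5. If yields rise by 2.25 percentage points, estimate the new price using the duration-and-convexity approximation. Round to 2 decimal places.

Duration effect: -D_mod·Δy = -14.94 × (+0.0225) = -0.336150
Convexity effect: ½·C·(Δy)² = 0.5 × 231.5 × (0.0225)² = +0.0585984375
ΔP/P ≈ -0.336150 + 0.0585984375 = -0.2775515625
New price ≈ 102.46 × (1 - 0.2775515625) = 74.02206690625.

€74.02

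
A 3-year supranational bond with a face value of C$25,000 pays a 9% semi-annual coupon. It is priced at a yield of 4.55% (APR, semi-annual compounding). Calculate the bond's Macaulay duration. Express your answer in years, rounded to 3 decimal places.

2.715 years

Periodic yield y = 0.02275. Discount each cash flow and weight by its period:
  t   CF        PV=CF/(1+0.02275)^t    t·PV
  1     1,125.00     1,099.9756     1,099.9756
  2     1,125.00     1,075.5078     2,151.0155
  3     1,125.00     1,051.5842     3,154.7526
  4     1,125.00     1,028.1928     4,112.7713
  5     1,125.00     1,005.3218     5,026.6088
  6    26,125.00    22,826.5023   136,959.0139
  Σ                 28,087.0844   152,504.1377
Price P = Σ PV = 28,087.0844.
Macaulay duration = Σ(t·PV) / P = 152,504.1377 / 28,087.0844 = 5.42969 half-year periods.
In years: 5.42969 / 2 = 2.71484 years.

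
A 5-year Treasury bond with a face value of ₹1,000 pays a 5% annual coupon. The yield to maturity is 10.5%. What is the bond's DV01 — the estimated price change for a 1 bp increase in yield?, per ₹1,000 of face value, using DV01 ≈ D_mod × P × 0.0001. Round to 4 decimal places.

₹0.3221

Periodic yield y = 0.105.
  t   CF        PV=CF/(1+0.105)^t    t·PV
  1        50.00        45.2489        45.2489
  2        50.00        40.9492        81.8984
  3        50.00        37.0581       111.1743
  4        50.00        33.5367       134.1470
  5     1,050.00       637.3499     3,186.7494
  Σ                    794.1428     3,559.2180
P = 794.1428; D_Mac = 4.48184 yrs; D_mod = 4.05596 yrs.
DV01 ≈ 4.05596 × 794.1428 × 0.0001 = 0.322101.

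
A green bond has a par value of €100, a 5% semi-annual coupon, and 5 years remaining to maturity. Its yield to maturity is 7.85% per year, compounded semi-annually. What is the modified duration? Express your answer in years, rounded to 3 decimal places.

4.278 years

Periodic yield y = 0.03925. First find Macaulay duration:
  t   CF        PV=CF/(1+0.03925)^t    t·PV
  1         2.50         2.4056         2.4056
  2         2.50         2.3147         4.6295
  3         2.50         2.2273         6.6819
  4         2.50         2.1432         8.5727
  5         2.50         2.0622        10.3112
  6         2.50         1.9844        11.9061
  7         2.50         1.9094        13.3659
  8         2.50         1.8373        14.6984
  9         2.50         1.7679        15.9112
  10      102.50        69.7467       697.4668
  Σ                     88.3987       785.9493
P = 88.3987; Macaulay duration = 785.9493 / 88.3987 = 8.89096 half-year periods = 4.44548 years.
Modified duration = D_Mac / (1 + y) = 4.44548 / 1.03925 = 4.27758 years.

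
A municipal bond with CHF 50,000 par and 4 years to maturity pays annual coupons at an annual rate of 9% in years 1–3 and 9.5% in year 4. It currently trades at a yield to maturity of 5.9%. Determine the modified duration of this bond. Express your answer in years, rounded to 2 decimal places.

3.36 years

Periodic yield y = 0.059. First find Macaulay duration:
  t   CF        PV=CF/(1+0.059)^t    t·PV
  1     4,500.00     4,249.2918     4,249.2918
  2     4,500.00     4,012.5513     8,025.1025
  3     4,500.00     3,789.0002    11,367.0007
  4    54,750.00    43,531.1643   174,124.6572
  Σ                 55,582.0076   197,766.0522
P = 55,582.0076; Macaulay duration = 197,766.0522 / 55,582.0076 = 3.55809 years.
Modified duration = D_Mac / (1 + y) = 3.55809 / 1.059 = 3.35986 years.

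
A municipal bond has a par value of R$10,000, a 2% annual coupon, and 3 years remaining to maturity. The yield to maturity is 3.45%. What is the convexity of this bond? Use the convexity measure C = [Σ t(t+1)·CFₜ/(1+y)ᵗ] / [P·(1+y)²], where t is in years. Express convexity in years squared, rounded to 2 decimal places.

10.92

With y = 0.0345:
  t   CF        PV=CF/(1+0.0345)^t    t·PV        t(t+1)·PV
  1       200.00       193.3301       193.3301         386.6602
  2       200.00       186.8827       373.7653       1,121.2960
  3    10,200.00     9,213.1616    27,639.4847     110,557.9387
  Σ                  9,593.3743    28,206.5801     112,065.8949
P = 9,593.3743.
Convexity = Σ t(t+1)·PV / [P·(1+y)²] = 112,065.8949 / (9,593.3743 × 1.070190) = 10.91544.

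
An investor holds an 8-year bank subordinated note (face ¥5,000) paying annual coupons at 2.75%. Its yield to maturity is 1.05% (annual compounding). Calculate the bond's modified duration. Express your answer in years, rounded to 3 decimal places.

7.263 years

Periodic yield y = 0.0105. First find Macaulay duration:
  t   CF        PV=CF/(1+0.0105)^t    t·PV
  1       137.50       136.0713       136.0713
  2       137.50       134.6573       269.3147
  3       137.50       133.2581       399.7744
  4       137.50       131.8735       527.4939
  5       137.50       130.5032       652.5159
  6       137.50       129.1471       774.8828
  7       137.50       127.8052       894.6363
  8     5,137.50     4,725.6472    37,805.1773
  Σ                  5,648.9629    41,459.8666
P = 5,648.9629; Macaulay duration = 41,459.8666 / 5,648.9629 = 7.33938 years.
Modified duration = D_Mac / (1 + y) = 7.33938 / 1.0105 = 7.26311 years.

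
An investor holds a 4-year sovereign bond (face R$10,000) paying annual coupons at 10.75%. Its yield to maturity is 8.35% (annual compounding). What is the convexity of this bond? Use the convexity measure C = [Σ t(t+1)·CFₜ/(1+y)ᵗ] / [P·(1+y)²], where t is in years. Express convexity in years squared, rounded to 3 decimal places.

With y = 0.0835:
  t   CF        PV=CF/(1+0.0835)^t    t·PV        t(t+1)·PV
  1     1,075.00       992.1551       992.1551       1,984.3101
  2     1,075.00       915.6946     1,831.3891       5,494.1673
  3     1,075.00       845.1265     2,535.3795      10,141.5179
  4    11,075.00     8,035.7806    32,143.1225     160,715.6126
  Σ                 10,788.7567    37,502.0462     178,335.6080
P = 10,788.7567.
Convexity = Σ t(t+1)·PV / [P·(1+y)²] = 178,335.6080 / (10,788.7567 × 1.173972) = 14.08020.

14.080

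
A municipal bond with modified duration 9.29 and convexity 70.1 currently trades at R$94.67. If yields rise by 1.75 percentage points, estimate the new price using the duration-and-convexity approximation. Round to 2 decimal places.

Duration effect: -D_mod·Δy = -9.29 × (+0.0175) = -0.162575
Convexity effect: ½·C·(Δy)² = 0.5 × 70.1 × (0.0175)² = +0.0107340625
ΔP/P ≈ -0.162575 + 0.0107340625 = -0.1518409375
New price ≈ 94.67 × (1 - 0.1518409375) = 80.295218446875.

R$80.30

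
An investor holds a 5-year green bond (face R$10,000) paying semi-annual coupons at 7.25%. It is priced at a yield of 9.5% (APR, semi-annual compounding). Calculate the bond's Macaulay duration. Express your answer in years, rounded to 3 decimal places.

Periodic yield y = 0.0475. Discount each cash flow and weight by its period:
  t   CF        PV=CF/(1+0.0475)^t    t·PV
  1       362.50       346.0621       346.0621
  2       362.50       330.3695       660.7390
  3       362.50       315.3885       946.1656
  4       362.50       301.0869     1,204.3477
  5       362.50       287.4338     1,437.1691
  6       362.50       274.3998     1,646.3989
  7       362.50       261.9569     1,833.6981
  8       362.50       250.0782     2,000.6252
  9       362.50       238.7381     2,148.6429
  10   10,362.50     6,515.1471    65,151.4712
  Σ                  9,120.6609    77,375.3197
Price P = Σ PV = 9,120.6609.
Macaulay duration = Σ(t·PV) / P = 77,375.3197 / 9,120.6609 = 8.48352 half-year periods.
In years: 8.48352 / 2 = 4.24176 years.

4.242 years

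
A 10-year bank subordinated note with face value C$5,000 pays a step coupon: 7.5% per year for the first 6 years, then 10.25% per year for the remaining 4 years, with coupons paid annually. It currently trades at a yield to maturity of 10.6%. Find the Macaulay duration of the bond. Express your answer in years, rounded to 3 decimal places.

7.138 years

Periodic yield y = 0.106. Discount each cash flow and weight by its year:
  t   CF        PV=CF/(1+0.106)^t    t·PV
  1       375.00       339.0597       339.0597
  2       375.00       306.5639       613.1278
  3       375.00       277.1826       831.5477
  4       375.00       250.6171     1,002.4685
  5       375.00       226.5978     1,132.9889
  6       375.00       204.8804     1,229.2827
  7       512.50       253.1675     1,772.1726
  8       512.50       228.9037     1,831.2298
  9       512.50       206.9654     1,862.6885
  10    5,512.50     2,012.7847    20,127.8475
  Σ                  4,306.7229    30,742.4136
Price P = Σ PV = 4,306.7229.
Macaulay duration = Σ(t·PV) / P = 30,742.4136 / 4,306.7229 = 7.13824 years.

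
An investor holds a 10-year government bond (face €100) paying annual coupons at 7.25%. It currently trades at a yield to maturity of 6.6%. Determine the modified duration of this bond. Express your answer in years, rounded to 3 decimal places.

7.045 years

Periodic yield y = 0.066. First find Macaulay duration:
  t   CF        PV=CF/(1+0.066)^t    t·PV
  1         7.25         6.8011         6.8011
  2         7.25         6.3800        12.7601
  3         7.25         5.9850        17.9551
  4         7.25         5.6145        22.4579
  5         7.25         5.2669        26.3343
  6         7.25         4.9408        29.6446
  7         7.25         4.6349        32.4441
  8         7.25         4.3479        34.7833
  9         7.25         4.0787        36.7084
  10      107.25        56.6011       566.0115
  Σ                    104.6510       785.9004
P = 104.6510; Macaulay duration = 785.9004 / 104.6510 = 7.50973 years.
Modified duration = D_Mac / (1 + y) = 7.50973 / 1.066 = 7.04478 years.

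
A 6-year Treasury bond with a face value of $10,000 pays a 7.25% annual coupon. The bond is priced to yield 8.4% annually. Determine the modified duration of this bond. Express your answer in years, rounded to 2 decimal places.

Periodic yield y = 0.084. First find Macaulay duration:
  t   CF        PV=CF/(1+0.084)^t    t·PV
  1       725.00       668.8192       668.8192
  2       725.00       616.9919     1,233.9837
  3       725.00       569.1807     1,707.5421
  4       725.00       525.0744     2,100.2978
  5       725.00       484.3860     2,421.9301
  6    10,725.00     6,610.3067    39,661.8400
  Σ                  9,474.7589    47,794.4128
P = 9,474.7589; Macaulay duration = 47,794.4128 / 9,474.7589 = 5.04439 years.
Modified duration = D_Mac / (1 + y) = 5.04439 / 1.084 = 4.65350 years.

4.65 years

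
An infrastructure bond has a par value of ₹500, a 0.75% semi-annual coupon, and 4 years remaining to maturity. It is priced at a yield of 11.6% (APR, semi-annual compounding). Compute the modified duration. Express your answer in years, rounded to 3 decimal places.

3.717 years

Periodic yield y = 0.058. First find Macaulay duration:
  t   CF        PV=CF/(1+0.058)^t    t·PV
  1        1.875         1.7722         1.7722
  2        1.875         1.6751         3.3501
  3        1.875         1.5832         4.7497
  4        1.875         1.4964         5.9858
  5        1.875         1.4144         7.0720
  6        1.875         1.3369         8.0212
  7        1.875         1.2636         8.8450
  8      501.875       319.6761     2,557.4091
  Σ                    330.2179     2,597.2051
P = 330.2179; Macaulay duration = 2,597.2051 / 330.2179 = 7.86512 half-year periods = 3.93256 years.
Modified duration = D_Mac / (1 + y) = 3.93256 / 1.058 = 3.71698 years.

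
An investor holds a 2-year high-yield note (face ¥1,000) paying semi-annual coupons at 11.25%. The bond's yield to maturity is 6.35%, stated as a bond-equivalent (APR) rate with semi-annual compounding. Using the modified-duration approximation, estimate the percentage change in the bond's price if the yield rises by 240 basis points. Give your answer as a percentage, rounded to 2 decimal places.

Periodic yield y = 0.03175. Modified duration first:
  t   CF        PV=CF/(1+0.03175)^t    t·PV
  1        56.25        54.5190        54.5190
  2        56.25        52.8413       105.6826
  3        56.25        51.2152       153.6457
  4     1,056.25       932.1135     3,728.4541
  Σ                  1,090.6891     4,042.3014
P = 1,090.6891; D_Mac = 3.70619 half-year periods = 1.85310 yrs; D_mod = 1.85310/(1+0.03175) = 1.79607 yrs.
ΔP/P ≈ -D_mod · Δy = -1.79607 × (+0.024) = -0.043106 = -4.3106%.

-4.31%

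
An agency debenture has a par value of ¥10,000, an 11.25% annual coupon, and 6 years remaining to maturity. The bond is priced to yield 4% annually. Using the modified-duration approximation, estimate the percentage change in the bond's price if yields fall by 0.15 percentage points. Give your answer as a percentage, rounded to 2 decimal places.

+0.70%

Periodic yield y = 0.04. Modified duration first:
  t   CF        PV=CF/(1+0.04)^t    t·PV
  1     1,125.00     1,081.7308     1,081.7308
  2     1,125.00     1,040.1257     2,080.2515
  3     1,125.00     1,000.1209     3,000.3627
  4     1,125.00       961.6547     3,846.6189
  5     1,125.00       924.6680     4,623.3400
  6    11,125.00     8,792.2491    52,753.4946
  Σ                 13,800.5492    67,385.7984
P = 13,800.5492; D_Mac = 4.88283 yrs; D_mod = 4.88283/(1+0.04) = 4.69503 yrs.
ΔP/P ≈ -D_mod · Δy = -4.69503 × (-0.0015) = +0.007043 = +0.7043%.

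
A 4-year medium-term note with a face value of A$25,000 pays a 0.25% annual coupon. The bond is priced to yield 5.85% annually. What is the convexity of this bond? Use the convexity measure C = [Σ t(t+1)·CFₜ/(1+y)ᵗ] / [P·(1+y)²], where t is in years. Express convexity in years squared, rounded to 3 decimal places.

17.750

With y = 0.0585:
  t   CF        PV=CF/(1+0.0585)^t    t·PV        t(t+1)·PV
  1        62.50        59.0458        59.0458         118.0916
  2        62.50        55.7825       111.5651         334.6952
  3        62.50        52.6996       158.0988         632.3954
  4    25,062.50    19,964.6150    79,858.4602     399,292.3008
  Σ                 20,132.1430    80,187.1699     400,377.4831
P = 20,132.1430.
Convexity = Σ t(t+1)·PV / [P·(1+y)²] = 400,377.4831 / (20,132.1430 × 1.120422) = 17.74998.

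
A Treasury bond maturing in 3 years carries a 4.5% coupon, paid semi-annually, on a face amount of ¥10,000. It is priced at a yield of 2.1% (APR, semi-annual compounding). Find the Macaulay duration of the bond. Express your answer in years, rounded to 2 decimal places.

Periodic yield y = 0.0105. Discount each cash flow and weight by its period:
  t   CF        PV=CF/(1+0.0105)^t    t·PV
  1       225.00       222.6620       222.6620
  2       225.00       220.3484       440.6968
  3       225.00       218.0588       654.1763
  4       225.00       215.7929       863.1718
  5       225.00       213.5507     1,067.7533
  6    10,225.00     9,603.8509    57,623.1055
  Σ                 10,694.2637    60,871.5657
Price P = Σ PV = 10,694.2637.
Macaulay duration = Σ(t·PV) / P = 60,871.5657 / 10,694.2637 = 5.69198 half-year periods.
In years: 5.69198 / 2 = 2.84599 years.

2.85 years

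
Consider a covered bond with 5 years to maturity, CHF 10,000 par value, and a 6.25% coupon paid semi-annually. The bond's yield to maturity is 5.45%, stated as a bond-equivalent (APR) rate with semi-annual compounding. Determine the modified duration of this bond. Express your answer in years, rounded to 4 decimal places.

4.2668 years

Periodic yield y = 0.02725. First find Macaulay duration:
  t   CF        PV=CF/(1+0.02725)^t    t·PV
  1       312.50       304.2103       304.2103
  2       312.50       296.1404       592.2809
  3       312.50       288.2847       864.8541
  4       312.50       280.6373     1,122.5493
  5       312.50       273.1928     1,365.9641
  6       312.50       265.9458     1,595.6747
  7       312.50       258.8910     1,812.2371
  8       312.50       252.0234     2,016.1870
  9       312.50       245.3379     2,208.0412
  10   10,312.50     7,881.3835    78,813.8353
  Σ                 10,346.0472    90,695.8340
P = 10,346.0472; Macaulay duration = 90,695.8340 / 10,346.0472 = 8.76623 half-year periods = 4.38312 years.
Modified duration = D_Mac / (1 + y) = 4.38312 / 1.02725 = 4.26684 years.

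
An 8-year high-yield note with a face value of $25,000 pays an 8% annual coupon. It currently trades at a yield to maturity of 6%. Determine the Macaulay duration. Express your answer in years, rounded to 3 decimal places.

Periodic yield y = 0.06. Discount each cash flow and weight by its year:
  t   CF        PV=CF/(1+0.06)^t    t·PV
  1     2,000.00     1,886.7925     1,886.7925
  2     2,000.00     1,779.9929     3,559.9858
  3     2,000.00     1,679.2386     5,037.7157
  4     2,000.00     1,584.1873     6,336.7493
  5     2,000.00     1,494.5163     7,472.5817
  6     2,000.00     1,409.9211     8,459.5265
  7     2,000.00     1,330.1142     9,310.7996
  8    27,000.00    16,940.1340   135,521.0722
  Σ                 28,104.8969   177,585.2232
Price P = Σ PV = 28,104.8969.
Macaulay duration = Σ(t·PV) / P = 177,585.2232 / 28,104.8969 = 6.31866 years.

6.319 years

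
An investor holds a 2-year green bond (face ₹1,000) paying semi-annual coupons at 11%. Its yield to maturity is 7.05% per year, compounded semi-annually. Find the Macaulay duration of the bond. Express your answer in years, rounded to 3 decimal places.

Periodic yield y = 0.03525. Discount each cash flow and weight by its period:
  t   CF        PV=CF/(1+0.03525)^t    t·PV
  1        55.00        53.1273        53.1273
  2        55.00        51.3183       102.6366
  3        55.00        49.5709       148.7128
  4     1,055.00       918.4838     3,673.9352
  Σ                  1,072.5003     3,978.4118
Price P = Σ PV = 1,072.5003.
Macaulay duration = Σ(t·PV) / P = 3,978.4118 / 1,072.5003 = 3.70947 half-year periods.
In years: 3.70947 / 2 = 1.85474 years.

1.855 years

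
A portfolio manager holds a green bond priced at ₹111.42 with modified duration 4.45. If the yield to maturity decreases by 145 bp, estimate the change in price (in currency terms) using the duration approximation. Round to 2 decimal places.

Duration approximation: ΔP/P ≈ -D_mod · Δy = -4.45 × (-0.0145) = +0.064525.
ΔP ≈ 111.42 × (+0.064525) = +7.1893755.

+₹7.19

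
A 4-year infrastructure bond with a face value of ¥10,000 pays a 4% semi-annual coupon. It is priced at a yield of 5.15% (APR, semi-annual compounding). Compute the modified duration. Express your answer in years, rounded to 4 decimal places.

3.6356 years

Periodic yield y = 0.02575. First find Macaulay duration:
  t   CF        PV=CF/(1+0.02575)^t    t·PV
  1       200.00       194.9793       194.9793
  2       200.00       190.0846       380.1692
  3       200.00       185.3128       555.9384
  4       200.00       180.6608       722.6431
  5       200.00       176.1256       880.6278
  6       200.00       171.7042     1,030.2250
  7       200.00       167.3938     1,171.7565
  8    10,200.00     8,322.7714    66,582.1713
  Σ                  9,589.0324    71,518.5106
P = 9,589.0324; Macaulay duration = 71,518.5106 / 9,589.0324 = 7.45837 half-year periods = 3.72918 years.
Modified duration = D_Mac / (1 + y) = 3.72918 / 1.02575 = 3.63557 years.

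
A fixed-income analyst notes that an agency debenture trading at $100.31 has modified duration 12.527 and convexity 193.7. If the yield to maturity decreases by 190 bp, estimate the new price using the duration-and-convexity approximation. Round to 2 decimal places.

Duration effect: -D_mod·Δy = -12.527 × (-0.019) = +0.238013
Convexity effect: ½·C·(Δy)² = 0.5 × 193.7 × (-0.019)² = +0.03496285
ΔP/P ≈ +0.238013 + 0.03496285 = +0.27297585
New price ≈ 100.31 × (1 + 0.27297585) = 127.6922075135.

$127.69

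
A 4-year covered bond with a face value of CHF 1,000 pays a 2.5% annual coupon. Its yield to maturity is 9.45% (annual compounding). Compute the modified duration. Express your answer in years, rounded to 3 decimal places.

3.503 years

Periodic yield y = 0.0945. First find Macaulay duration:
  t   CF        PV=CF/(1+0.0945)^t    t·PV
  1        25.00        22.8415        22.8415
  2        25.00        20.8693        41.7387
  3        25.00        19.0675        57.2024
  4     1,025.00       714.2674     2,857.0694
  Σ                    777.0456     2,978.8519
P = 777.0456; Macaulay duration = 2,978.8519 / 777.0456 = 3.83356 years.
Modified duration = D_Mac / (1 + y) = 3.83356 / 1.0945 = 3.50257 years.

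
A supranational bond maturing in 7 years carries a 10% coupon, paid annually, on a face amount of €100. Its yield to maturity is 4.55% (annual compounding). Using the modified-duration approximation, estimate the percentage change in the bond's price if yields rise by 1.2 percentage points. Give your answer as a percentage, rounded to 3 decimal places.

Periodic yield y = 0.0455. Modified duration first:
  t   CF        PV=CF/(1+0.0455)^t    t·PV
  1        10.00         9.5648         9.5648
  2        10.00         9.1485        18.2971
  3        10.00         8.7504        26.2512
  4        10.00         8.3696        33.4783
  5        10.00         8.0053        40.0267
  6        10.00         7.6569        45.9417
  7       110.00        80.5609       563.9265
  Σ                    132.0565       737.4863
P = 132.0565; D_Mac = 5.58463 yrs; D_mod = 5.58463/(1+0.0455) = 5.34158 yrs.
ΔP/P ≈ -D_mod · Δy = -5.34158 × (+0.012) = -0.064099 = -6.4099%.

-6.410%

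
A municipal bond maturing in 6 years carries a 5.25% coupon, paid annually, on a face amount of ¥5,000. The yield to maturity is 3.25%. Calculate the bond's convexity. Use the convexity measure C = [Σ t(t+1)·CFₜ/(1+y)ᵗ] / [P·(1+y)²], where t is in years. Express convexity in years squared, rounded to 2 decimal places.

With y = 0.0325:
  t   CF        PV=CF/(1+0.0325)^t    t·PV        t(t+1)·PV
  1       262.50       254.2373       254.2373         508.4746
  2       262.50       246.2347       492.4693       1,477.4080
  3       262.50       238.4839       715.4518       2,861.8072
  4       262.50       230.9772       923.9087       4,619.5435
  5       262.50       223.7067     1,118.5335       6,711.2012
  6     5,262.50     4,343.6192    26,061.7154     182,432.0075
  Σ                  5,537.2590    29,566.3160     198,610.4420
P = 5,537.2590.
Convexity = Σ t(t+1)·PV / [P·(1+y)²] = 198,610.4420 / (5,537.2590 × 1.066056) = 33.64551.

33.65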